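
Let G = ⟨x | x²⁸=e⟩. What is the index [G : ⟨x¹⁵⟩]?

First find ord(x¹⁵) by computing successive powers:
  (x¹⁵)¹ = x¹⁵, (x¹⁵)² = x², (x¹⁵)³ = x¹⁷, (x¹⁵)⁴ = x⁴, (x¹⁵)⁵ = x¹⁹, (x¹⁵)⁶ = x⁶, (x¹⁵)⁷ = x²¹, (x¹⁵)⁸ = x⁸, (x¹⁵)⁹ = x²³, (x¹⁵)¹⁰ = x¹⁰, (x¹⁵)¹¹ = x²⁵, (x¹⁵)¹² = x¹², (x¹⁵)¹³ = x²⁷, (x¹⁵)¹⁴ = x¹⁴, (x¹⁵)¹⁵ = x, (x¹⁵)¹⁶ = x¹⁶, (x¹⁵)¹⁷ = x³, (x¹⁵)¹⁸ = x¹⁸, (x¹⁵)¹⁹ = x⁵, (x¹⁵)²⁰ = x²⁰, (x¹⁵)²¹ = x⁷, (x¹⁵)²² = x²², (x¹⁵)²³ = x⁹, (x¹⁵)²⁴ = x²⁴, (x¹⁵)²⁵ = x¹¹, (x¹⁵)²⁶ = x²⁶, (x¹⁵)²⁷ = x¹³, (x¹⁵)²⁸ = e.
So |⟨x¹⁵⟩| = ord(x¹⁵) = 28. With |G| = 28, by Lagrange [G : ⟨x¹⁵⟩] = 28/28 = 1.

Answer: 1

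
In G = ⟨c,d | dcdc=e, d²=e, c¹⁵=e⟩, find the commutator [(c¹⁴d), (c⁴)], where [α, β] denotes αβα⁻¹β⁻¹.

[(c¹⁴d), (c⁴)] = (c¹⁴d)·(c⁴)·(c¹⁴d)⁻¹·(c⁴)⁻¹.
  (c¹⁴d) · (c⁴) = c¹⁰d
  (c¹⁰d) · (c¹⁴d) = c¹¹
  (c¹¹) · (c¹¹) = c⁷

Answer: c⁷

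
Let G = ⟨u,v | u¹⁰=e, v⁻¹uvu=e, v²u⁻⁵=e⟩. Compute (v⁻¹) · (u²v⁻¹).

Compute (v⁻¹) · (u²v⁻¹) by multiplying left to right and reducing via the relations at each step:
  (v⁻¹) · u² = u³v
  (u³v) · v⁻¹ = u³

Answer: u³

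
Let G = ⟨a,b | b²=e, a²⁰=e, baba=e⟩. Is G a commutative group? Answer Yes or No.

a·b = ab but b·a = a¹⁹b, so a·b ≠ b·a and G is not abelian.

Answer: No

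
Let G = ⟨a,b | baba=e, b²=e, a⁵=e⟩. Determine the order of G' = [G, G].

G' = [G, G] is generated by all commutators. The generator-pair commutators are: [a, b] = a².
The subgroup they normally generate is {e, a, a², a³, a⁴}, of order 5.
Check: |G/G'| = 10/5 = 2 is the order of the abelianisation.

Answer: 5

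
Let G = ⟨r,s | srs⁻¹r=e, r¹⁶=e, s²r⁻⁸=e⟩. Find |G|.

Enumerate words in the generators, reducing via the relations: the distinct elements are
  {e, r, s, rs, r², r³, r⁴, r⁵, r⁶, r⁷, r⁸, r⁹, r²s, r³s, r¹², r¹³, r¹¹, r¹⁰, r¹⁴, r¹⁵, r⁴s, r⁵s, r⁶s, r⁷s, s⁻¹, rs⁻¹, r²s⁻¹, r³s⁻¹, r⁴s⁻¹, r⁵s⁻¹, r⁶s⁻¹, r⁷s⁻¹}.
No further products give new elements, so |G| = 32.

Answer: 32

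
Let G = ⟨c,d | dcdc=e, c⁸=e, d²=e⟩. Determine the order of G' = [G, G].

G' = [G, G] is generated by all commutators. The generator-pair commutators are: [c, d] = c².
The subgroup they normally generate is {e, c², c⁴, c⁶}, of order 4.
Check: |G/G'| = 16/4 = 4 is the order of the abelianisation.

Answer: 4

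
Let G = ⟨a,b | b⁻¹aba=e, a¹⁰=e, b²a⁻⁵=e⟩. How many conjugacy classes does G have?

The conjugacy classes (representative and size) are:
  [e] (size 1), [a] (size 2), [a⁸] (size 2), [a⁷] (size 2), [a⁴] (size 2), [a⁵] (size 1), [a⁴b] (size 5), [a²b⁻¹] (size 5).
Class equation: 1 + 2 + 2 + 2 + 2 + 1 + 5 + 5 = 20 = |G|. So G has 8 conjugacy classes.

Answer: 8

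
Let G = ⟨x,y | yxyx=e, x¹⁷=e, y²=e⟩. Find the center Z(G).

An element z ∈ Z(G) iff z commutes with every generator.
For example e is central: e·x = x = x·e; e·y = y = y·e.
Whereas x ∉ Z(G) since x·y = xy ≠ x¹⁶y = y·x.
Checking each of the 34 elements this way gives Z(G) = {e}, of order 1.

Answer: {e}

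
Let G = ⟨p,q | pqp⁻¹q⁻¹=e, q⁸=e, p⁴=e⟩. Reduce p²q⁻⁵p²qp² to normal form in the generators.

Multiply left to right, reducing at each step:
  (p²) · q⁻⁵ = p²q³
  (p²q³) · p² = q³
  (q³) · q = q⁴
  (q⁴) · p² = p²q⁴

Answer: p²q⁴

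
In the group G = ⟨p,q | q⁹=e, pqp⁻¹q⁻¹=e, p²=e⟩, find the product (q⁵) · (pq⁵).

Compute (q⁵) · (pq⁵) by multiplying left to right and reducing via the relations at each step:
  (q⁵) · p = pq⁵
  (pq⁵) · q⁵ = pq

Answer: pq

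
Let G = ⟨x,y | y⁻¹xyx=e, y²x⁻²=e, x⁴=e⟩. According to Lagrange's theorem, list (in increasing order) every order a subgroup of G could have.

|G| = 8 = 2³. By Lagrange's theorem the order of any subgroup divides 8; the divisors of 8 are 1, 2, 4, 8.

Answer: 1, 2, 4, 8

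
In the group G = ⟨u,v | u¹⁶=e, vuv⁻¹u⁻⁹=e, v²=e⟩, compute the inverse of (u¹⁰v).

The order of (u¹⁰v) is 8 (smallest k with (u¹⁰v)ᵏ = e), so (u¹⁰v)⁻¹ = (u¹⁰v)⁷ = u⁶v.
Check: (u¹⁰v) · (u⁶v) → (u¹⁰v) · u⁶ = v;   v · v = e, giving e as required.

Answer: u⁶v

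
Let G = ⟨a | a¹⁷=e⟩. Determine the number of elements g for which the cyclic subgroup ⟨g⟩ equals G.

G is cyclic of order 17. An element generates G iff its order is 17, and a cyclic group of order 17 has exactly φ(17) = 16 such elements.

Answer: 16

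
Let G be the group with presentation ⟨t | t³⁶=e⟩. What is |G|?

G is generated by a single element, so G is cyclic. The relator gives t³⁶ = e and no smaller power is forced to be e, so the 36 powers {e, t, t², t³, t⁴, t⁵, t⁶, t⁷, t⁸, t⁹, t²², t²³, t²¹, t²⁰, t²⁴, t²⁵, t²⁶, t²⁷, t²⁸, t²⁹, t³², t³³, t³¹, t³⁰, t³⁴, t³⁵, t¹², t¹³, t¹¹, t¹⁰, t¹⁴, t¹⁵, t¹⁶, t¹⁷, t¹⁸, t¹⁹} are distinct. Hence |G| = 36.

Answer: 36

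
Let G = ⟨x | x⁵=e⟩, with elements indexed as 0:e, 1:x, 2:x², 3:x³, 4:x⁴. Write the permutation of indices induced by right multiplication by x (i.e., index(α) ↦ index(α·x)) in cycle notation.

(0 1 2 3 4)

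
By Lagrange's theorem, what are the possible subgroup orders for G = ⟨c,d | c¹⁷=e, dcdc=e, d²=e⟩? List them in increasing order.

|G| = 34 = 2 · 17. By Lagrange's theorem the order of any subgroup divides 34; the divisors of 34 are 1, 2, 17, 34.

Answer: 1, 2, 17, 34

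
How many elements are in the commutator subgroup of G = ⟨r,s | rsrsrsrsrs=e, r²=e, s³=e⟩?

G' = [G, G] is generated by all commutators. The generator-pair commutators are: [r, s] = rsrs².
The subgroup they normally generate is {e, r, s, s², rs, rsr, rsrs, rsrsr, s²rs²r, s²rs², s²r, rs², sr, srs, srsr, rs²rs²r, rs²rs², rs²r, s²rs, s²rsr, s²rsrs, srs²rs², srs²r, srs², rsrs², rs²rs, rs²rsr, rs²rsrs, rsrs²rs², rsrs²r, s²rs²rs, rsrs²rs, rsrs²rsr, rsrs²rsrs, s²rs²rsrs², s²rs²rsr, s²rs²rsrs, s²rsrs²rs², s²rsrs²r, s²rsrs², srsrs², srs²rs, srs²rsr, srs²rsrs, srsrs²rs², srsrs²r, srsrs²rs, rs²rsrs²rs², rs²rsrs²r, rs²rsrs², s²rsrs²rs, s²rsrs²rsr, srs²rsrs²r, srs²rsrs², rs²rsrs²rs, rs²rsrs²rsr, rsrs²rsrs²r, rsrs²rsrs², rsrs²rsrs²rs, srs²rsrs²rs}, of order 60.
Check: |G/G'| = 60/60 = 1 is the order of the abelianisation.

Answer: 60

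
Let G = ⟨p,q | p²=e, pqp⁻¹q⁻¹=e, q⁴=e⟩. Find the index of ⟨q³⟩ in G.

First find ord(q³) by computing successive powers:
  (q³)¹ = q³, (q³)² = q², (q³)³ = q, (q³)⁴ = e.
So |⟨q³⟩| = ord(q³) = 4. With |G| = 8, by Lagrange [G : ⟨q³⟩] = 8/4 = 2.

Answer: 2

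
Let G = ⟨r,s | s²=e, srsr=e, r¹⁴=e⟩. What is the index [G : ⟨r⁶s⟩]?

First find ord(r⁶s) by computing successive powers:
  (r⁶s)¹ = r⁶s, (r⁶s)² = e.
So |⟨r⁶s⟩| = ord(r⁶s) = 2. With |G| = 28, by Lagrange [G : ⟨r⁶s⟩] = 28/2 = 14.

Answer: 14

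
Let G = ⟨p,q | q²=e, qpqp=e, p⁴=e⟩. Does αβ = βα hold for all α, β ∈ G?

p·q = pq but q·p = p³q, so p·q ≠ q·p and G is not abelian.

Answer: No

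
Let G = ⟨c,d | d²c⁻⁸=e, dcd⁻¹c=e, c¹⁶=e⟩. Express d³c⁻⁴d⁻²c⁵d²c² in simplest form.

Multiply left to right, reducing at each step:
  (d⁻¹) · c⁻⁴ = c⁴d⁻¹
  (c⁴d⁻¹) · d⁻² = c⁴d
  (c⁴d) · c⁵ = c⁷d⁻¹
  (c⁷d⁻¹) · d² = c⁷d
  (c⁷d) · c² = c⁵d

Answer: c⁵d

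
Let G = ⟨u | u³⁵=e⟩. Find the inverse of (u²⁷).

The order of (u²⁷) is 35 (smallest k with (u²⁷)ᵏ = e), so (u²⁷)⁻¹ = (u²⁷)³⁴ = u⁸.
Check: (u²⁷) · (u⁸) → (u²⁷) · u⁸ = e, giving e as required.

Answer: u⁸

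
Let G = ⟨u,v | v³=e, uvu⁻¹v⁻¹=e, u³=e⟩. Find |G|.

Enumerate words in the generators, reducing via the relations: the distinct elements are
  {e, u, v, uv, u², v², uv², u²v, u²v²}.
No further products give new elements, so |G| = 9.

Answer: 9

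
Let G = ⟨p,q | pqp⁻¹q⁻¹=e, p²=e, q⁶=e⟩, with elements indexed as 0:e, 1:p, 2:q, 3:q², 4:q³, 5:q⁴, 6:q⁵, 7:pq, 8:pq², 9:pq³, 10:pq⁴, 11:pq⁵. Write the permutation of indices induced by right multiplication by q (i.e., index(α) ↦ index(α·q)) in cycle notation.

(0 2 3 4 5 6)(1 7 8 9 10 11)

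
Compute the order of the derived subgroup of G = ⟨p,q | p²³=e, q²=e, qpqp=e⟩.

G' = [G, G] is generated by all commutators. The generator-pair commutators are: [p, q] = p².
The subgroup they normally generate is {e, p, p², p³, p⁴, p⁵, p⁶, p⁷, p⁸, p⁹, p¹⁰, p¹¹, p¹², p¹³, p¹⁴, p¹⁵, p¹⁶, p¹⁷, p¹⁸, p¹⁹, p²⁰, p²¹, p²²}, of order 23.
Check: |G/G'| = 46/23 = 2 is the order of the abelianisation.

Answer: 23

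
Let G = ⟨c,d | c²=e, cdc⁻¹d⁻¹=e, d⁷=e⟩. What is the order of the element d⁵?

Compute successive powers until reaching e:
  (d⁵)¹ = d⁵, (d⁵)² = d³, (d⁵)³ = d, (d⁵)⁴ = d⁶, (d⁵)⁵ = d⁴, (d⁵)⁶ = d², (d⁵)⁷ = e.
The smallest positive k with (d⁵)ᵏ = e is 7.

Answer: 7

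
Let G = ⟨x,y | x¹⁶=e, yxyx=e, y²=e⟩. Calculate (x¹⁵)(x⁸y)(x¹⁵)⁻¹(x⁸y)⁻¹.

[(x¹⁵), (x⁸y)] = (x¹⁵)·(x⁸y)·(x¹⁵)⁻¹·(x⁸y)⁻¹.
  (x¹⁵) · (x⁸y) = x⁷y
  (x⁷y) · x = x⁶y
  (x⁶y) · (x⁸y) = x¹⁴

Answer: x¹⁴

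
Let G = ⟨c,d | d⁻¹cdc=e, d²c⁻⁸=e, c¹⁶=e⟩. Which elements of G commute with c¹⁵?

⟨c¹⁵⟩ ⊆ C_G(c¹⁵) since powers of c¹⁵ commute with c¹⁵; so |C_G(c¹⁵)| ≥ |⟨c¹⁵⟩| = 16.
By orbit–stabilizer, |C_G(c¹⁵)| = |G| / |conj. class of c¹⁵| = 32 / 2 = 16.
The 16 elements commuting with c¹⁵ are {e, c, c², c³, c⁴, c⁵, c⁶, c⁷, c⁸, c⁹, c¹⁰, c¹¹, c¹², c¹³, c¹⁴, c¹⁵}.

Answer: {e, c, c², c³, c⁴, c⁵, c⁶, c⁷, c⁸, c⁹, c¹⁰, c¹¹, c¹², c¹³, c¹⁴, c¹⁵}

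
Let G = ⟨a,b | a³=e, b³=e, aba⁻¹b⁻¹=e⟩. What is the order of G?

Enumerate words in the generators, reducing via the relations: the distinct elements are
  {a, b, e, ab, a², b², ab², a²b, a²b²}.
No further products give new elements, so |G| = 9.

Answer: 9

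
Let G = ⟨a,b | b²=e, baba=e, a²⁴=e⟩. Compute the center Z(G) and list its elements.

An element z ∈ Z(G) iff z commutes with every generator.
For example a¹² is central: (a¹²)·a = a¹³ = a·(a¹²); (a¹²)·b = a¹²b = b·(a¹²).
Whereas a ∉ Z(G) since a·b = ab ≠ a²³b = b·a.
Checking each of the 48 elements this way gives Z(G) = {e, a¹²}, of order 2.

Answer: {e, a¹²}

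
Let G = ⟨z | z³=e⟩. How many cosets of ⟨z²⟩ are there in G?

First find ord(z²) by computing successive powers:
  (z²)¹ = z², (z²)² = z, (z²)³ = e.
So |⟨z²⟩| = ord(z²) = 3. With |G| = 3, by Lagrange [G : ⟨z²⟩] = 3/3 = 1.

Answer: 1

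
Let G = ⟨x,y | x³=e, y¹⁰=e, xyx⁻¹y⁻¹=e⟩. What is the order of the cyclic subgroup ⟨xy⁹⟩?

|⟨xy⁹⟩| equals the order of xy⁹. Compute successive powers until reaching e:
  (xy⁹)¹ = xy⁹, (xy⁹)² = x²y⁸, (xy⁹)³ = y⁷, (xy⁹)⁴ = xy⁶, (xy⁹)⁵ = x²y⁵, (xy⁹)⁶ = y⁴, (xy⁹)⁷ = xy³, (xy⁹)⁸ = x²y², (xy⁹)⁹ = y, (xy⁹)¹⁰ = x, (xy⁹)¹¹ = x²y⁹, (xy⁹)¹² = y⁸, (xy⁹)¹³ = xy⁷, (xy⁹)¹⁴ = x²y⁶, (xy⁹)¹⁵ = y⁵, (xy⁹)¹⁶ = xy⁴, (xy⁹)¹⁷ = x²y³, (xy⁹)¹⁸ = y², (xy⁹)¹⁹ = xy, (xy⁹)²⁰ = x², (xy⁹)²¹ = y⁹, (xy⁹)²² = xy⁸, (xy⁹)²³ = x²y⁷, (xy⁹)²⁴ = y⁶, (xy⁹)²⁵ = xy⁵, (xy⁹)²⁶ = x²y⁴, (xy⁹)²⁷ = y³, (xy⁹)²⁸ = xy², (xy⁹)²⁹ = x²y, (xy⁹)³⁰ = e.
The smallest positive k with (xy⁹)ᵏ = e is 30, so |⟨xy⁹⟩| = 30.

Answer: 30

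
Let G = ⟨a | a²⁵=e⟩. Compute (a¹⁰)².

Compute successive powers of (a¹⁰), reducing at each step:
  (a¹⁰)²: (a¹⁰) · a¹⁰ = a²⁰

Answer: a²⁰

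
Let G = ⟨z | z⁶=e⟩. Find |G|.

G is generated by a single element, so G is cyclic. The relator gives z⁶ = e and no smaller power is forced to be e, so the 6 powers {e, z, z², z³, z⁴, z⁵} are distinct. Hence |G| = 6.

Answer: 6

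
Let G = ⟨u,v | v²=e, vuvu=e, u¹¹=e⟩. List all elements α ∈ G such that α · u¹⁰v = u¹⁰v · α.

⟨u¹⁰v⟩ ⊆ C_G(u¹⁰v) since powers of u¹⁰v commute with u¹⁰v; so |C_G(u¹⁰v)| ≥ |⟨u¹⁰v⟩| = 2.
By orbit–stabilizer, |C_G(u¹⁰v)| = |G| / |conj. class of u¹⁰v| = 22 / 11 = 2.
The 2 elements commuting with u¹⁰v are {e, u¹⁰v}.

Answer: {e, u¹⁰v}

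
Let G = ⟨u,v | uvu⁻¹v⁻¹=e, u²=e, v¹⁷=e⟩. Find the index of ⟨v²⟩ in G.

First find ord(v²) by computing successive powers:
  (v²)¹ = v², (v²)² = v⁴, (v²)³ = v⁶, (v²)⁴ = v⁸, (v²)⁵ = v¹⁰, (v²)⁶ = v¹², (v²)⁷ = v¹⁴, (v²)⁸ = v¹⁶, (v²)⁹ = v, (v²)¹⁰ = v³, (v²)¹¹ = v⁵, (v²)¹² = v⁷, (v²)¹³ = v⁹, (v²)¹⁴ = v¹¹, (v²)¹⁵ = v¹³, (v²)¹⁶ = v¹⁵, (v²)¹⁷ = e.
So |⟨v²⟩| = ord(v²) = 17. With |G| = 34, by Lagrange [G : ⟨v²⟩] = 34/17 = 2.

Answer: 2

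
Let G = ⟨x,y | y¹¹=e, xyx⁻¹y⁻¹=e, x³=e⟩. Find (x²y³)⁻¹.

The order of (x²y³) is 33 (smallest k with (x²y³)ᵏ = e), so (x²y³)⁻¹ = (x²y³)³² = xy⁸.
Check: (x²y³) · (xy⁸) → (x²y³) · x = y³;   (y³) · y⁸ = e, giving e as required.

Answer: xy⁸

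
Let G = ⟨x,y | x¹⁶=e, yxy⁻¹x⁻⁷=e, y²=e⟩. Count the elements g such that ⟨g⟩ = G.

⟨g⟩ = G would require ord(g) = |G| = 32, but the maximum element order in G is 16 < 32. So G is not cyclic and no single element generates it: the count is 0.

Answer: 0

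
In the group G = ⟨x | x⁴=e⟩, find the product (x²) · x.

Compute (x²) · x by multiplying left to right and reducing via the relations at each step:
  (x²) · x = x³

Answer: x³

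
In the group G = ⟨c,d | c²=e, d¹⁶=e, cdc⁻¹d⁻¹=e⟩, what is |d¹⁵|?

Compute successive powers until reaching e:
  (d¹⁵)¹ = d¹⁵, (d¹⁵)² = d¹⁴, (d¹⁵)³ = d¹³, (d¹⁵)⁴ = d¹², (d¹⁵)⁵ = d¹¹, (d¹⁵)⁶ = d¹⁰, (d¹⁵)⁷ = d⁹, (d¹⁵)⁸ = d⁸, (d¹⁵)⁹ = d⁷, (d¹⁵)¹⁰ = d⁶, (d¹⁵)¹¹ = d⁵, (d¹⁵)¹² = d⁴, (d¹⁵)¹³ = d³, (d¹⁵)¹⁴ = d², (d¹⁵)¹⁵ = d, (d¹⁵)¹⁶ = e.
The smallest positive k with (d¹⁵)ᵏ = e is 16.

Answer: 16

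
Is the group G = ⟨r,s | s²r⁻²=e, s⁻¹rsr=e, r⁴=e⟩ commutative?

r·s = rs but s·r = rs⁻¹, so r·s ≠ s·r and G is not abelian.

Answer: No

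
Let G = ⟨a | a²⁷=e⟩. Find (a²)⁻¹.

The order of (a²) is 27 (smallest k with (a²)ᵏ = e), so (a²)⁻¹ = (a²)²⁶ = a²⁵.
Check: (a²) · (a²⁵) → (a²) · a²⁵ = e, giving e as required.

Answer: a²⁵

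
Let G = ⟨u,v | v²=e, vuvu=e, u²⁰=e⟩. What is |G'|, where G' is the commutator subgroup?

G' = [G, G] is generated by all commutators. The generator-pair commutators are: [u, v] = u².
The subgroup they normally generate is {e, u², u⁴, u⁶, u⁸, u¹⁰, u¹², u¹⁴, u¹⁶, u¹⁸}, of order 10.
Check: |G/G'| = 40/10 = 4 is the order of the abelianisation.

Answer: 10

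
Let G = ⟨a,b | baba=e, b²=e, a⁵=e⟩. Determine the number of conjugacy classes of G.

The conjugacy classes (representative and size) are:
  [e] (size 1), [a] (size 2), [a²] (size 2), [b] (size 5).
Class equation: 1 + 2 + 2 + 5 = 10 = |G|. So G has 4 conjugacy classes.

Answer: 4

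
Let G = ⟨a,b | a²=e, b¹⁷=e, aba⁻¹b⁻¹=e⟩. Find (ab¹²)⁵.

Compute successive powers of (ab¹²), reducing at each step:
  (ab¹²)²: (ab¹²) · a = b¹²;   (b¹²) · b¹² = b⁷
  (ab¹²)³: (b⁷) · a = ab⁷;   (ab⁷) · b¹² = ab²
  (ab¹²)⁴: (ab²) · a = b²;   (b²) · b¹² = b¹⁴
  (ab¹²)⁵: (b¹⁴) · a = ab¹⁴;   (ab¹⁴) · b¹² = ab⁹

Answer: ab⁹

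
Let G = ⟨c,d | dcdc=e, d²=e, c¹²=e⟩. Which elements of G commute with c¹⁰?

⟨c¹⁰⟩ ⊆ C_G(c¹⁰) since powers of c¹⁰ commute with c¹⁰; so |C_G(c¹⁰)| ≥ |⟨c¹⁰⟩| = 6.
By orbit–stabilizer, |C_G(c¹⁰)| = |G| / |conj. class of c¹⁰| = 24 / 2 = 12.
The 12 elements commuting with c¹⁰ are {e, c, c², c³, c⁴, c⁵, c⁶, c⁷, c⁸, c⁹, c¹⁰, c¹¹}.

Answer: {e, c, c², c³, c⁴, c⁵, c⁶, c⁷, c⁸, c⁹, c¹⁰, c¹¹}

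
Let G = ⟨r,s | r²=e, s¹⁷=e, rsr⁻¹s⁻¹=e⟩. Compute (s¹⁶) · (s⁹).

Compute (s¹⁶) · (s⁹) by multiplying left to right and reducing via the relations at each step:
  (s¹⁶) · s⁹ = s⁸

Answer: s⁸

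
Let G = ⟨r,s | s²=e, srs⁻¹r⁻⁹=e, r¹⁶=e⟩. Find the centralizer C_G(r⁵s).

⟨r⁵s⟩ ⊆ C_G(r⁵s) since powers of r⁵s commute with r⁵s; so |C_G(r⁵s)| ≥ |⟨r⁵s⟩| = 16.
By orbit–stabilizer, |C_G(r⁵s)| = |G| / |conj. class of r⁵s| = 32 / 2 = 16.
The 16 elements commuting with r⁵s are {e, r², r⁴, r⁶, r⁸, r¹⁰, r¹², r¹⁴, r⁹s, rs, r¹¹s, r³s, r¹³s, r⁵s, r¹⁵s, r⁷s}.

Answer: {e, r², r⁴, r⁶, r⁸, r¹⁰, r¹², r¹⁴, r⁹s, rs, r¹¹s, r³s, r¹³s, r⁵s, r¹⁵s, r⁷s}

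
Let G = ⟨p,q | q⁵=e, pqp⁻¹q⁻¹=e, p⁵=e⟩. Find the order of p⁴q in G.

Compute successive powers until reaching e:
  (p⁴q)¹ = p⁴q, (p⁴q)² = p³q², (p⁴q)³ = p²q³, (p⁴q)⁴ = pq⁴, (p⁴q)⁵ = e.
The smallest positive k with (p⁴q)ᵏ = e is 5.

Answer: 5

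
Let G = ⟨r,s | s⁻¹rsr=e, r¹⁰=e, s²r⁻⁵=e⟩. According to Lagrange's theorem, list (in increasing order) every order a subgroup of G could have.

|G| = 20 = 2² · 5. By Lagrange's theorem the order of any subgroup divides 20; the divisors of 20 are 1, 2, 4, 5, 10, 20.

Answer: 1, 2, 4, 5, 10, 20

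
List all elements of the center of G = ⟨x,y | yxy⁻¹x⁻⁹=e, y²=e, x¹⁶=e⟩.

An element z ∈ Z(G) iff z commutes with every generator.
For example x² is central: (x²)·x = x³ = x·(x²); (x²)·y = x²y = y·(x²).
Whereas x ∉ Z(G) since x·y = xy ≠ x⁹y = y·x.
Checking each of the 32 elements this way gives Z(G) = {e, x², x⁴, x⁶, x⁸, x¹⁰, x¹², x¹⁴}, of order 8.

Answer: {e, x², x⁴, x⁶, x⁸, x¹⁰, x¹², x¹⁴}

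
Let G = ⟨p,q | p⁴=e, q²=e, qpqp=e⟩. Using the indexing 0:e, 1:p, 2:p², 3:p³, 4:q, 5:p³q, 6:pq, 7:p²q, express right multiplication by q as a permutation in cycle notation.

(0 4)(1 6)(2 7)(3 5)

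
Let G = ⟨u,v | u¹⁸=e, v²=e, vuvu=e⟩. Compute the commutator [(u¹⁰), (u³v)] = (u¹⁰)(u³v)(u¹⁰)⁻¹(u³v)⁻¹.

[(u¹⁰), (u³v)] = (u¹⁰)·(u³v)·(u¹⁰)⁻¹·(u³v)⁻¹.
  (u¹⁰) · (u³v) = u¹³v
  (u¹³v) · (u⁸) = u⁵v
  (u⁵v) · (u³v) = u²

Answer: u²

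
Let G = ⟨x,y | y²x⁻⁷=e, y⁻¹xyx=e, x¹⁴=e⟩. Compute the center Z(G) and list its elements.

An element z ∈ Z(G) iff z commutes with every generator.
For example x⁷ is central: (x⁷)·x = x⁸ = x·(x⁷); (x⁷)·y = y⁻¹ = y·(x⁷).
Whereas x ∉ Z(G) since x·y = xy ≠ x⁶y⁻¹ = y·x.
Checking each of the 28 elements this way gives Z(G) = {e, x⁷}, of order 2.

Answer: {e, x⁷}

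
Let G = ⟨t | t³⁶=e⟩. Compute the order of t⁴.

Compute successive powers until reaching e:
  (t⁴)¹ = t⁴, (t⁴)² = t⁸, (t⁴)³ = t¹², (t⁴)⁴ = t¹⁶, (t⁴)⁵ = t²⁰, (t⁴)⁶ = t²⁴, (t⁴)⁷ = t²⁸, (t⁴)⁸ = t³², (t⁴)⁹ = e.
The smallest positive k with (t⁴)ᵏ = e is 9.

Answer: 9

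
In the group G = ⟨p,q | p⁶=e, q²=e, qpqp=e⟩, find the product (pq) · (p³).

Compute (pq) · (p³) by multiplying left to right and reducing via the relations at each step:
  (pq) · p³ = p⁴q

Answer: p⁴q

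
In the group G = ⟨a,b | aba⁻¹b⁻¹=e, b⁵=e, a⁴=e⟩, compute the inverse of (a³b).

The order of (a³b) is 20 (smallest k with (a³b)ᵏ = e), so (a³b)⁻¹ = (a³b)¹⁹ = ab⁴.
Check: (a³b) · (ab⁴) → (a³b) · a = b;   b · b⁴ = e, giving e as required.

Answer: ab⁴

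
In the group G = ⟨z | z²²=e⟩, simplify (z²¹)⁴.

Compute successive powers of (z²¹), reducing at each step:
  (z²¹)²: (z²¹) · z²¹ = z²⁰
  (z²¹)³: (z²⁰) · z²¹ = z¹⁹
  (z²¹)⁴: (z¹⁹) · z²¹ = z¹⁸

Answer: z¹⁸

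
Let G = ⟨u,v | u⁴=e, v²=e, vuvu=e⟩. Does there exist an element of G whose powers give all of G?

Every cyclic group is abelian. But u·v = uv while v·u = u³v, so u·v ≠ v·u and G is not abelian. Hence G is not cyclic.

Answer: No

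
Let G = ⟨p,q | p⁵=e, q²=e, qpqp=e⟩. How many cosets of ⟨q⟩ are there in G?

First find ord(q) by computing successive powers:
  q¹ = q, q² = e.
So |⟨q⟩| = ord(q) = 2. With |G| = 10, by Lagrange [G : ⟨q⟩] = 10/2 = 5.

Answer: 5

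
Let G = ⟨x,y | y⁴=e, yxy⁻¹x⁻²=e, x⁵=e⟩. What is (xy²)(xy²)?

Compute (xy²) · (xy²) by multiplying left to right and reducing via the relations at each step:
  (xy²) · x = y²
  (y²) · y² = e

Answer: e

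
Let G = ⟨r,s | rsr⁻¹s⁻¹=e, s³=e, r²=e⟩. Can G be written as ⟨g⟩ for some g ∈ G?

|G| = 6. The element rs has order 6 (its powers give 6 distinct elements), so ⟨rs⟩ = G and G is cyclic.

Answer: Yes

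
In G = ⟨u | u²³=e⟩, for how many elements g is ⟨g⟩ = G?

G is cyclic of order 23. An element generates G iff its order is 23, and a cyclic group of order 23 has exactly φ(23) = 22 such elements.

Answer: 22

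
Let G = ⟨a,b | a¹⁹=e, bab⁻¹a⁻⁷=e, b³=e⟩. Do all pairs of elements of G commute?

a·b = ab but b·a = a⁷b, so a·b ≠ b·a and G is not abelian.

Answer: No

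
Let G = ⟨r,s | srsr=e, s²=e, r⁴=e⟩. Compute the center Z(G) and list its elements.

An element z ∈ Z(G) iff z commutes with every generator.
For example r² is central: (r²)·r = r³ = r·(r²); (r²)·s = r²s = s·(r²).
Whereas r ∉ Z(G) since r·s = rs ≠ r³s = s·r.
Checking each of the 8 elements this way gives Z(G) = {e, r²}, of order 2.

Answer: {e, r²}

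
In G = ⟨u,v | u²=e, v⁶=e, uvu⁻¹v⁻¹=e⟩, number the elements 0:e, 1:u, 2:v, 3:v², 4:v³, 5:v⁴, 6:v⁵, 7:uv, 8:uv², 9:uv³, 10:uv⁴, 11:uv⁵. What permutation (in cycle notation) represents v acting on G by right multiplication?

(0 2 3 4 5 6)(1 7 8 9 10 11)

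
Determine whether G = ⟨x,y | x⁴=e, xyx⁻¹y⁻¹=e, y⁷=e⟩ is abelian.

Each pair of generators commutes: x·y = xy = y·x. Since the generators pairwise commute, every element of G commutes with every other, so G is abelian.

Answer: Yes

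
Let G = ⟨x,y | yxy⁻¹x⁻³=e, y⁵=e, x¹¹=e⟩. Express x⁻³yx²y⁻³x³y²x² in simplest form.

Multiply left to right, reducing at each step:
  (x⁸) · y = x⁸y
  (x⁸y) · x² = x³y
  (x³y) · y⁻³ = x³y³
  (x³y³) · x³ = x⁷y³
  (x⁷y³) · y² = x⁷
  (x⁷) · x² = x⁹

Answer: x⁹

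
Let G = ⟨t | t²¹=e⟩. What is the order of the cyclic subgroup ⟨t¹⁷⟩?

|⟨t¹⁷⟩| equals the order of t¹⁷. Compute successive powers until reaching e:
  (t¹⁷)¹ = t¹⁷, (t¹⁷)² = t¹³, (t¹⁷)³ = t⁹, (t¹⁷)⁴ = t⁵, (t¹⁷)⁵ = t, (t¹⁷)⁶ = t¹⁸, (t¹⁷)⁷ = t¹⁴, (t¹⁷)⁸ = t¹⁰, (t¹⁷)⁹ = t⁶, (t¹⁷)¹⁰ = t², (t¹⁷)¹¹ = t¹⁹, (t¹⁷)¹² = t¹⁵, (t¹⁷)¹³ = t¹¹, (t¹⁷)¹⁴ = t⁷, (t¹⁷)¹⁵ = t³, (t¹⁷)¹⁶ = t²⁰, (t¹⁷)¹⁷ = t¹⁶, (t¹⁷)¹⁸ = t¹², (t¹⁷)¹⁹ = t⁸, (t¹⁷)²⁰ = t⁴, (t¹⁷)²¹ = e.
The smallest positive k with (t¹⁷)ᵏ = e is 21, so |⟨t¹⁷⟩| = 21.

Answer: 21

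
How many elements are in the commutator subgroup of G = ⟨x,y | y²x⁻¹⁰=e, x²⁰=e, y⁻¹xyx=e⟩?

G' = [G, G] is generated by all commutators. The generator-pair commutators are: [x, y] = x².
The subgroup they normally generate is {e, x², x⁴, x⁶, x⁸, x¹⁰, x¹², x¹⁴, x¹⁶, x¹⁸}, of order 10.
Check: |G/G'| = 40/10 = 4 is the order of the abelianisation.

Answer: 10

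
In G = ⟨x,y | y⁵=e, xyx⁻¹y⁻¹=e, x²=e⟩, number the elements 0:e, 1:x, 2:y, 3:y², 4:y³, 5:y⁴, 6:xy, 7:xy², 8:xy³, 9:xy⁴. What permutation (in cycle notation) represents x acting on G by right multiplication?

(0 1)(2 6)(3 7)(4 8)(5 9)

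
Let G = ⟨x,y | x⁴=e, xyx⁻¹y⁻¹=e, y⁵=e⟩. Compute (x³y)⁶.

Compute successive powers of (x³y), reducing at each step:
  (x³y)²: (x³y) · x³ = x²y;   (x²y) · y = x²y²
  (x³y)³: (x²y²) · x³ = xy²;   (xy²) · y = xy³
  (x³y)⁴: (xy³) · x³ = y³;   (y³) · y = y⁴
  (x³y)⁵: (y⁴) · x³ = x³y⁴;   (x³y⁴) · y = x³
  (x³y)⁶: (x³) · x³ = x²;   (x²) · y = x²y

Answer: x²y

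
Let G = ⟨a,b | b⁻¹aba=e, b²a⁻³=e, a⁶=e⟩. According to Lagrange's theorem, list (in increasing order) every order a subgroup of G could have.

|G| = 12 = 2² · 3. By Lagrange's theorem the order of any subgroup divides 12; the divisors of 12 are 1, 2, 3, 4, 6, 12.

Answer: 1, 2, 3, 4, 6, 12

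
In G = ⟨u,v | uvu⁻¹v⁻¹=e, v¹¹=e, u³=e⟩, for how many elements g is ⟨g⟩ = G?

G is cyclic of order 33. An element generates G iff its order is 33, and a cyclic group of order 33 has exactly φ(33) = 20 such elements.

Answer: 20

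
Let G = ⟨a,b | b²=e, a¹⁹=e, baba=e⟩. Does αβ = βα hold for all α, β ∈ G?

a·b = ab but b·a = a¹⁸b, so a·b ≠ b·a and G is not abelian.

Answer: No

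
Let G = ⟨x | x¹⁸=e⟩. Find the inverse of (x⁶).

The order of (x⁶) is 3 (smallest k with (x⁶)ᵏ = e), so (x⁶)⁻¹ = (x⁶)² = x¹².
Check: (x⁶) · (x¹²) → (x⁶) · x¹² = e, giving e as required.

Answer: x¹²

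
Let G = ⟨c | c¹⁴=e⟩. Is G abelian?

G has a single generator, so G is cyclic and hence abelian.

Answer: Yes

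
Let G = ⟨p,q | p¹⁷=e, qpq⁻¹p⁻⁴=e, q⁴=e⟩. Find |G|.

Enumerate words in the generators, reducing via the relations: the distinct elements are
  {e, p, q, pq, p², p³, p⁴, p⁵, p⁶, p⁷, p⁸, p⁹, q², q³, pq², pq³, p²q, p³q, p¹², p¹³, p¹¹, p¹⁰, p¹⁴, p¹⁵, p¹⁶, p⁴q, p⁵q, p⁶q, p⁷q, p⁸q, p⁹q, p²q², p²q³, p³q², p³q³, p¹²q, p¹³q, p¹¹q, p¹⁰q, p¹⁴q, p¹⁵q, p¹⁶q, p⁴q², p⁴q³, p⁵q², p⁵q³, p⁶q², p⁶q³, p⁷q², p⁷q³, p⁸q², p⁸q³, p⁹q², p⁹q³, p¹²q², p¹²q³, p¹³q², p¹³q³, p¹¹q², p¹¹q³, p¹⁰q², p¹⁰q³, p¹⁴q², p¹⁴q³, p¹⁵q², p¹⁵q³, p¹⁶q², p¹⁶q³}.
No further products give new elements, so |G| = 68.

Answer: 68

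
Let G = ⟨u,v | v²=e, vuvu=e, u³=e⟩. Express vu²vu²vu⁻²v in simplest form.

Multiply left to right, reducing at each step:
  v · u² = uv
  (uv) · v = u
  u · u² = e
  e · v = v
  v · u⁻² = u²v
  (u²v) · v = u²

Answer: u²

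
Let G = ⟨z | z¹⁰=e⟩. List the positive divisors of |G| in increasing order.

|G| = 10 = 2 · 5. By Lagrange's theorem the order of any subgroup divides 10; the divisors of 10 are 1, 2, 5, 10.

Answer: 1, 2, 5, 10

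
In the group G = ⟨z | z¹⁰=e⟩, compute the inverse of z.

The order of z is 10 (smallest k with zᵏ = e), so z⁻¹ = z⁹ = z⁹.
Check: z · (z⁹) → z · z⁹ = e, giving e as required.

Answer: z⁹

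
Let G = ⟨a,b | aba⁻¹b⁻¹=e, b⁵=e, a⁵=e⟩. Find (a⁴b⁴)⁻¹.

The order of (a⁴b⁴) is 5 (smallest k with (a⁴b⁴)ᵏ = e), so (a⁴b⁴)⁻¹ = (a⁴b⁴)⁴ = ab.
Check: (a⁴b⁴) · (ab) → (a⁴b⁴) · a = b⁴;   (b⁴) · b = e, giving e as required.

Answer: ab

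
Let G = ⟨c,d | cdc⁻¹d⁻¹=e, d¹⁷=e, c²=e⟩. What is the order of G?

Enumerate words in the generators, reducing via the relations: the distinct elements are
  {c, d, e, cd, d², d³, d⁴, d⁵, d⁶, d⁷, d⁸, d⁹, cd², cd³, cd⁴, cd⁵, cd⁶, cd⁷, cd⁸, cd⁹, d¹², d¹³, d¹¹, d¹⁰, d¹⁴, d¹⁵, d¹⁶, cd¹², cd¹³, cd¹¹, cd¹⁰, cd¹⁴, cd¹⁵, cd¹⁶}.
No further products give new elements, so |G| = 34.

Answer: 34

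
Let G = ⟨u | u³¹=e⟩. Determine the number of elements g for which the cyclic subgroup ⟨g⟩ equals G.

G is cyclic of order 31. An element generates G iff its order is 31, and a cyclic group of order 31 has exactly φ(31) = 30 such elements.

Answer: 30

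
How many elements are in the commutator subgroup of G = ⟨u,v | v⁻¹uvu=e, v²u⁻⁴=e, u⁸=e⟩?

G' = [G, G] is generated by all commutators. The generator-pair commutators are: [u, v] = u².
The subgroup they normally generate is {e, u², u⁴, u⁶}, of order 4.
Check: |G/G'| = 16/4 = 4 is the order of the abelianisation.

Answer: 4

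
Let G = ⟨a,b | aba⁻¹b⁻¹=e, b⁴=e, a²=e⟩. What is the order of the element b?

Compute successive powers until reaching e:
  b¹ = b, b² = b², b³ = b³, b⁴ = e.
The smallest positive k with bᵏ = e is 4.

Answer: 4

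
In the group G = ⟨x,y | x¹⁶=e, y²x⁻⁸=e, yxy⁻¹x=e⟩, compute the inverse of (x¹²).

The order of (x¹²) is 4 (smallest k with (x¹²)ᵏ = e), so (x¹²)⁻¹ = (x¹²)³ = x⁴.
Check: (x¹²) · (x⁴) → (x¹²) · x⁴ = e, giving e as required.

Answer: x⁴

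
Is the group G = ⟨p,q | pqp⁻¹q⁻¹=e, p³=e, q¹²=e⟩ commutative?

Each pair of generators commutes: p·q = pq = q·p. Since the generators pairwise commute, every element of G commutes with every other, so G is abelian.

Answer: Yes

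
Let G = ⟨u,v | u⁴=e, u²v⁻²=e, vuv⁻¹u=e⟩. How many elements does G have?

Enumerate words in the generators, reducing via the relations: the distinct elements are
  {e, u, v, uv, u², u³, v⁻¹, uv⁻¹}.
No further products give new elements, so |G| = 8.

Answer: 8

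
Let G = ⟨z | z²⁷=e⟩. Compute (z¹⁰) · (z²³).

Compute (z¹⁰) · (z²³) by multiplying left to right and reducing via the relations at each step:
  (z¹⁰) · z²³ = z⁶

Answer: z⁶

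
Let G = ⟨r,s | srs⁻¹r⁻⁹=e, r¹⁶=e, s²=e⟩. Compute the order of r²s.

Compute successive powers until reaching e:
  (r²s)¹ = r²s, (r²s)² = r⁴, (r²s)³ = r⁶s, (r²s)⁴ = r⁸, (r²s)⁵ = r¹⁰s, (r²s)⁶ = r¹², (r²s)⁷ = r¹⁴s, (r²s)⁸ = e.
The smallest positive k with (r²s)ᵏ = e is 8.

Answer: 8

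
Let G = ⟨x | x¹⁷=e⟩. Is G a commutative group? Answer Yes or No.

G has a single generator, so G is cyclic and hence abelian.

Answer: Yes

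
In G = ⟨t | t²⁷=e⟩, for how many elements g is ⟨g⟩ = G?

G is cyclic of order 27. An element generates G iff its order is 27, and a cyclic group of order 27 has exactly φ(27) = 18 such elements.

Answer: 18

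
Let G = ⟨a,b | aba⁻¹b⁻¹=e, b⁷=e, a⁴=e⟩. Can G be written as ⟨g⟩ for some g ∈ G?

|G| = 28. The element ab has order 28 (its powers give 28 distinct elements), so ⟨ab⟩ = G and G is cyclic.

Answer: Yes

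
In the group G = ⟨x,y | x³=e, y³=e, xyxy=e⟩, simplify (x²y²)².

Compute successive powers of (x²y²), reducing at each step:
  (x²y²)²: (x²y²) · x² = y;   y · y² = e

Answer: e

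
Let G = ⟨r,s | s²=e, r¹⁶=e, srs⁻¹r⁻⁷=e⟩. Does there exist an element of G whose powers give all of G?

Every cyclic group is abelian. But r·s = rs while s·r = r⁷s, so r·s ≠ s·r and G is not abelian. Hence G is not cyclic.

Answer: No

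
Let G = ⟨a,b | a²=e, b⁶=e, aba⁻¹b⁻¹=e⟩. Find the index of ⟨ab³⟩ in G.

First find ord(ab³) by computing successive powers:
  (ab³)¹ = ab³, (ab³)² = e.
So |⟨ab³⟩| = ord(ab³) = 2. With |G| = 12, by Lagrange [G : ⟨ab³⟩] = 12/2 = 6.

Answer: 6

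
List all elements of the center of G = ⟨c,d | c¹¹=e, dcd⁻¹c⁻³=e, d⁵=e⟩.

An element z ∈ Z(G) iff z commutes with every generator.
For example e is central: e·c = c = c·e; e·d = d = d·e.
Whereas c ∉ Z(G) since c·d = cd ≠ c³d = d·c.
Checking each of the 55 elements this way gives Z(G) = {e}, of order 1.

Answer: {e}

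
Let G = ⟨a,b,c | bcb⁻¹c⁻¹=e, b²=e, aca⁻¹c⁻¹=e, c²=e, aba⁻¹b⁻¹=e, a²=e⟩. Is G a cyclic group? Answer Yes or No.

|G| = 8, but the maximum element order in G is 2 < 8. No single element generates all of G, so G is not cyclic.

Answer: No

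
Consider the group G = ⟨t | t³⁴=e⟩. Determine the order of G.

G is generated by a single element, so G is cyclic. The relator gives t³⁴ = e and no smaller power is forced to be e, so the 34 powers {e, t, t², t³, t⁴, t⁵, t⁶, t⁷, t⁸, t⁹, t²², t²³, t²¹, t²⁰, t²⁴, t²⁵, t²⁶, t²⁷, t²⁸, t²⁹, t³², t³³, t³¹, t³⁰, t¹², t¹³, t¹¹, t¹⁰, t¹⁴, t¹⁵, t¹⁶, t¹⁷, t¹⁸, t¹⁹} are distinct. Hence |G| = 34.

Answer: 34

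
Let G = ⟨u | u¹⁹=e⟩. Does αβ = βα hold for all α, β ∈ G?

G has a single generator, so G is cyclic and hence abelian.

Answer: Yes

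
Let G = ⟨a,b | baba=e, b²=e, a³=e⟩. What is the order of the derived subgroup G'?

G' = [G, G] is generated by all commutators. The generator-pair commutators are: [a, b] = a².
The subgroup they normally generate is {e, a, a²}, of order 3.
Check: |G/G'| = 6/3 = 2 is the order of the abelianisation.

Answer: 3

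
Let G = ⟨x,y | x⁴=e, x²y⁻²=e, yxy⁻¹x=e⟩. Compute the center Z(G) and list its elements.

An element z ∈ Z(G) iff z commutes with every generator.
For example x² is central: (x²)·x = x³ = x·(x²); (x²)·y = y⁻¹ = y·(x²).
Whereas x ∉ Z(G) since x·y = xy ≠ xy⁻¹ = y·x.
Checking each of the 8 elements this way gives Z(G) = {e, x²}, of order 2.

Answer: {e, x²}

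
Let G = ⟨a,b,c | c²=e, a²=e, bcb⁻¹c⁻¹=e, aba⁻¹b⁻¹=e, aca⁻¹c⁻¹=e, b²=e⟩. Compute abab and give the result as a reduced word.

Multiply left to right, reducing at each step:
  a · b = ab
  (ab) · a = b
  b · b = e

Answer: e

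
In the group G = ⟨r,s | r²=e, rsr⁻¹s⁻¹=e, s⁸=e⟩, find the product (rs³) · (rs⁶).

Compute (rs³) · (rs⁶) by multiplying left to right and reducing via the relations at each step:
  (rs³) · r = s³
  (s³) · s⁶ = s

Answer: s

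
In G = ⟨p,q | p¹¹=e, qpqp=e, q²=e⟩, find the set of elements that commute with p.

⟨p⟩ ⊆ C_G(p) since powers of p commute with p; so |C_G(p)| ≥ |⟨p⟩| = 11.
By orbit–stabilizer, |C_G(p)| = |G| / |conj. class of p| = 22 / 2 = 11.
The 11 elements commuting with p are {e, p, p², p³, p⁴, p⁵, p⁶, p⁷, p⁸, p⁹, p¹⁰}.

Answer: {e, p, p², p³, p⁴, p⁵, p⁶, p⁷, p⁸, p⁹, p¹⁰}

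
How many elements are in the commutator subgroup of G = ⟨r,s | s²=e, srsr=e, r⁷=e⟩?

G' = [G, G] is generated by all commutators. The generator-pair commutators are: [r, s] = r².
The subgroup they normally generate is {e, r, r², r³, r⁴, r⁵, r⁶}, of order 7.
Check: |G/G'| = 14/7 = 2 is the order of the abelianisation.

Answer: 7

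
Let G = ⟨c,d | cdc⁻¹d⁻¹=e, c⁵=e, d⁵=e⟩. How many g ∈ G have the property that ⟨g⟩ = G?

⟨g⟩ = G would require ord(g) = |G| = 25, but the maximum element order in G is 5 < 25. So G is not cyclic and no single element generates it: the count is 0.

Answer: 0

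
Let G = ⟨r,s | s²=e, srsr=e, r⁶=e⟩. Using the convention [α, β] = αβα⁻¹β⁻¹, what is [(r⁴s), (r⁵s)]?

[(r⁴s), (r⁵s)] = (r⁴s)·(r⁵s)·(r⁴s)⁻¹·(r⁵s)⁻¹.
  (r⁴s) · (r⁵s) = r⁵
  (r⁵) · (r⁴s) = r³s
  (r³s) · (r⁵s) = r⁴

Answer: r⁴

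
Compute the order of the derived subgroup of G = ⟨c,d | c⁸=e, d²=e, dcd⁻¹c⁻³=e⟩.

G' = [G, G] is generated by all commutators. The generator-pair commutators are: [c, d] = c⁶.
The subgroup they normally generate is {e, c², c⁴, c⁶}, of order 4.
Check: |G/G'| = 16/4 = 4 is the order of the abelianisation.

Answer: 4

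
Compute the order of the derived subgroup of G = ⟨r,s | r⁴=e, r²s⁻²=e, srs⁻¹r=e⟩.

G' = [G, G] is generated by all commutators. The generator-pair commutators are: [r, s] = r².
The subgroup they normally generate is {e, r²}, of order 2.
Check: |G/G'| = 8/2 = 4 is the order of the abelianisation.

Answer: 2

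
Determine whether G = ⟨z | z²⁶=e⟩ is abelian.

G has a single generator, so G is cyclic and hence abelian.

Answer: Yes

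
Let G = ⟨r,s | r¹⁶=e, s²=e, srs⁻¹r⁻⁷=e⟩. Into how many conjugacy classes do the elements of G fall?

The conjugacy classes (representative and size) are:
  [e] (size 1), [r] (size 2), [r¹⁴] (size 2), [r³] (size 2), [r⁴] (size 2), [r¹⁰] (size 2), [r⁸] (size 1), [r⁹] (size 2), [r¹¹] (size 2), [r¹⁰s] (size 8), [rs] (size 8).
Class equation: 1 + 2 + 2 + 2 + 2 + 2 + 1 + 2 + 2 + 8 + 8 = 32 = |G|. So G has 11 conjugacy classes.

Answer: 11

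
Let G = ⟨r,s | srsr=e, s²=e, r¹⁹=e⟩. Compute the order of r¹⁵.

Compute successive powers until reaching e:
  (r¹⁵)¹ = r¹⁵, (r¹⁵)² = r¹¹, (r¹⁵)³ = r⁷, (r¹⁵)⁴ = r³, (r¹⁵)⁵ = r¹⁸, (r¹⁵)⁶ = r¹⁴, (r¹⁵)⁷ = r¹⁰, (r¹⁵)⁸ = r⁶, (r¹⁵)⁹ = r², (r¹⁵)¹⁰ = r¹⁷, (r¹⁵)¹¹ = r¹³, (r¹⁵)¹² = r⁹, (r¹⁵)¹³ = r⁵, (r¹⁵)¹⁴ = r, (r¹⁵)¹⁵ = r¹⁶, (r¹⁵)¹⁶ = r¹², (r¹⁵)¹⁷ = r⁸, (r¹⁵)¹⁸ = r⁴, (r¹⁵)¹⁹ = e.
The smallest positive k with (r¹⁵)ᵏ = e is 19.

Answer: 19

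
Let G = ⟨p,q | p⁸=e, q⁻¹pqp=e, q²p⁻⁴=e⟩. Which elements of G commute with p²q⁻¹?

⟨p²q⁻¹⟩ ⊆ C_G(p²q⁻¹) since powers of p²q⁻¹ commute with p²q⁻¹; so |C_G(p²q⁻¹)| ≥ |⟨p²q⁻¹⟩| = 4.
By orbit–stabilizer, |C_G(p²q⁻¹)| = |G| / |conj. class of p²q⁻¹| = 16 / 4 = 4.
The 4 elements commuting with p²q⁻¹ are {e, p⁴, p²q, p²q⁻¹}.

Answer: {e, p⁴, p²q, p²q⁻¹}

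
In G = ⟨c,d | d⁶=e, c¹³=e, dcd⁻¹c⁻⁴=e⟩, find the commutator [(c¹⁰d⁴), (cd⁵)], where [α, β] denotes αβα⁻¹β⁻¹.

[(c¹⁰d⁴), (cd⁵)] = (c¹⁰d⁴)·(cd⁵)·(c¹⁰d⁴)⁻¹·(cd⁵)⁻¹.
  (c¹⁰d⁴) · (cd⁵) = c⁶d³
  (c⁶d³) · (c⁹d²) = c¹⁰d⁵
  (c¹⁰d⁵) · (c⁹d) = c⁹

Answer: c⁹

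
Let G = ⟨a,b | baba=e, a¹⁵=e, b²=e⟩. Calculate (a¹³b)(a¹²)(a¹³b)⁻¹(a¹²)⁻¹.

[(a¹³b), (a¹²)] = (a¹³b)·(a¹²)·(a¹³b)⁻¹·(a¹²)⁻¹.
  (a¹³b) · (a¹²) = ab
  (ab) · (a¹³b) = a³
  (a³) · (a³) = a⁶

Answer: a⁶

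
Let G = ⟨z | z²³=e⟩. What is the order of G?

G is generated by a single element, so G is cyclic. The relator gives z²³ = e and no smaller power is forced to be e, so the 23 powers {e, z, z², z³, z⁴, z⁵, z⁶, z⁷, z⁸, z⁹, z²², z²¹, z²⁰, z¹², z¹³, z¹¹, z¹⁰, z¹⁴, z¹⁵, z¹⁶, z¹⁷, z¹⁸, z¹⁹} are distinct. Hence |G| = 23.

Answer: 23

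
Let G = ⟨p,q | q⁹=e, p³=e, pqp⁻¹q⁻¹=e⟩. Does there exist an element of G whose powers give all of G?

|G| = 27, but the maximum element order in G is 9 < 27. No single element generates all of G, so G is not cyclic.

Answer: No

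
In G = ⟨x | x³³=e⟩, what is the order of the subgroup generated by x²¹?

|⟨x²¹⟩| equals the order of x²¹. Compute successive powers until reaching e:
  (x²¹)¹ = x²¹, (x²¹)² = x⁹, (x²¹)³ = x³⁰, (x²¹)⁴ = x¹⁸, (x²¹)⁵ = x⁶, (x²¹)⁶ = x²⁷, (x²¹)⁷ = x¹⁵, (x²¹)⁸ = x³, (x²¹)⁹ = x²⁴, (x²¹)¹⁰ = x¹², (x²¹)¹¹ = e.
The smallest positive k with (x²¹)ᵏ = e is 11, so |⟨x²¹⟩| = 11.

Answer: 11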